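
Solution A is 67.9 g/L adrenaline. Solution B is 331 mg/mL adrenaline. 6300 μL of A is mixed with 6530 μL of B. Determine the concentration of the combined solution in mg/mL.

C_B = 331 mg/mL = 331 g/L.
C_mix = (C_A·V_A + C_B·V_B)/(V_A + V_B) = (67.9×6300 + 331×6530) / 12830 = 202 g/L = 202 mg/mL.

202 mg/mL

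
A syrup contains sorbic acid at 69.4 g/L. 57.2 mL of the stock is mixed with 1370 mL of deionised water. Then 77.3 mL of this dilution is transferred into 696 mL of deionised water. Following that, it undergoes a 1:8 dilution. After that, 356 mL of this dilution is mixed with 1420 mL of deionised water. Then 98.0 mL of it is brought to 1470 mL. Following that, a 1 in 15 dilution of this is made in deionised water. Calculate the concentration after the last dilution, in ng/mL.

31.0 ng/mL

Overall dilution factor = 24.95 × 10.00 × 8 × 4.989 × 15 × 15 = 2.24 × 10⁶.
69.4 g/L / 2.24 × 10⁶ = 3.10 × 10⁻⁵ g/L = 31.0 ng/mL.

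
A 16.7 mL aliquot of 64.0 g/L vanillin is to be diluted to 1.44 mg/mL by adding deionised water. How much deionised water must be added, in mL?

1.44 mg/mL = 1.44 g/L.
V₂ = C₁V₁/C₂ = 64.0 × 16.7 / 1.44 = 742 mL.
Diluent to add = V₂ − V₁ = 742 − 16.7 = 726 mL.

726 mL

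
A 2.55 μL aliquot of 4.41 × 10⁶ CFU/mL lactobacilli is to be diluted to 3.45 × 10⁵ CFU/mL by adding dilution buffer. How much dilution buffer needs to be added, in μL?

V₂ = C₁V₁/C₂ = 4.41 × 10⁶ × 2.55 / 3.45 × 10⁵ = 32.6 μL.
Diluent to add = V₂ − V₁ = 32.6 − 2.55 = 30.0 μL.

30.0 μL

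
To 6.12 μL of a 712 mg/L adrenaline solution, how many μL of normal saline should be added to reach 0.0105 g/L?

409 μL

0.0105 g/L = 10.5 mg/L.
V₂ = C₁V₁/C₂ = 712 × 6.12 / 10.5 = 415 μL.
Diluent to add = V₂ − V₁ = 415 − 6.12 = 409 μL.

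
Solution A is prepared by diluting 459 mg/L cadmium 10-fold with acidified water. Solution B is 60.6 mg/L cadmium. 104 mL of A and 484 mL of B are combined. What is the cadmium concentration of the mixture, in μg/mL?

C_A = 459 mg/L / 10 = 45.9 mg/L.
C_mix = (C_A·V_A + C_B·V_B)/(V_A + V_B) = (45.9×104 + 60.6×484) / 588.0 = 58.0 mg/L = 58.0 μg/mL.

58.0 μg/mL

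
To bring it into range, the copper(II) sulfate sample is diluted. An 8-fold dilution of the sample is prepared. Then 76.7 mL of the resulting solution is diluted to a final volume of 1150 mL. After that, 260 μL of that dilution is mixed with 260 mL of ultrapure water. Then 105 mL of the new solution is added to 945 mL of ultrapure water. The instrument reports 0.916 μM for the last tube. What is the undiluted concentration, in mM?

Overall dilution factor = 8 × 14.99 × 1001 × 10 = 1.20 × 10⁶.
Original = 0.916 μM × 1.20 × 10⁶ = 1.10 × 10⁶ μM = 1100 mM.

1100 mM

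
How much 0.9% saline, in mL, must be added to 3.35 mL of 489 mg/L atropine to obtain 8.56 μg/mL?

8.56 μg/mL = 8.56 mg/L.
V₂ = C₁V₁/C₂ = 489 × 3.35 / 8.56 = 191 mL.
Diluent to add = V₂ − V₁ = 191 − 3.35 = 188 mL.

188 mL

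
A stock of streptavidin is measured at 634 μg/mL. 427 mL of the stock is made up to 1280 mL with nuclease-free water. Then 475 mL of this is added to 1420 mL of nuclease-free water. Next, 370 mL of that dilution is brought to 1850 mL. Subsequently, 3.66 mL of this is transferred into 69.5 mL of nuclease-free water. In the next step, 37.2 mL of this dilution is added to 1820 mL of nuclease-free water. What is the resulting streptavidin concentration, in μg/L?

Overall dilution factor = 2.998 × 3.989 × 5 × 19.99 × 49.92 = 5.97 × 10⁴.
634 μg/mL / 5.97 × 10⁴ = 0.0106 μg/mL = 10.6 μg/L.

10.6 μg/L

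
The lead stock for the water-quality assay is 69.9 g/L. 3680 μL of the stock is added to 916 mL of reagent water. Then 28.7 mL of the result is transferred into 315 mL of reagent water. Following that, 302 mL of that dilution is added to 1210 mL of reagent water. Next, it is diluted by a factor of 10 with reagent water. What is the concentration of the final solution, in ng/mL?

Overall dilution factor = 249.9 × 11.98 × 5.007 × 10 = 1.50 × 10⁵.
69.9 g/L / 1.50 × 10⁵ = 4.66 × 10⁻⁴ g/L = 466 ng/mL.

466 ng/mL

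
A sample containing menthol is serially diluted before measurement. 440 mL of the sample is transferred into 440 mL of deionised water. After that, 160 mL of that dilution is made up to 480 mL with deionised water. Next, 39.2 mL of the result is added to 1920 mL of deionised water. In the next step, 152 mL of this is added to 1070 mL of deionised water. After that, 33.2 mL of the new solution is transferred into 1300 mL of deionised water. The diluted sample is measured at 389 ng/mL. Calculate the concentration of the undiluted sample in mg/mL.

Overall dilution factor = 2 × 3 × 49.98 × 8.039 × 40.16 = 9.68 × 10⁴.
Original = 389 ng/mL × 9.68 × 10⁴ = 3.77 × 10⁷ ng/mL = 37.7 mg/mL.

37.7 mg/mL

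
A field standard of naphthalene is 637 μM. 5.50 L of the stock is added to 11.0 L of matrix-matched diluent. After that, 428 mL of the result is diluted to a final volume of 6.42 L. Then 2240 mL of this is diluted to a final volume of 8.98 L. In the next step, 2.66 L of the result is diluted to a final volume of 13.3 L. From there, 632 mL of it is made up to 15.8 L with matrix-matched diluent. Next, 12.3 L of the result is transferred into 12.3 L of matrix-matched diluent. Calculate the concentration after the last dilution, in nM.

Overall dilution factor = 3 × 15 × 4.009 × 5 × 25 × 2 = 4.51 × 10⁴.
637 μM / 4.51 × 10⁴ = 0.0141 μM = 14.1 nM.

14.1 nM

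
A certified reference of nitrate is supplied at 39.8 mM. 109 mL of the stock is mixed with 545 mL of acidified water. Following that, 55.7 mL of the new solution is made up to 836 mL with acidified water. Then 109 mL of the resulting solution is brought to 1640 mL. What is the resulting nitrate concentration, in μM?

29.4 μM

Overall dilution factor = 6 × 15.01 × 15.05 = 1355.
39.8 mM / 1355 = 0.0294 mM = 29.4 μM.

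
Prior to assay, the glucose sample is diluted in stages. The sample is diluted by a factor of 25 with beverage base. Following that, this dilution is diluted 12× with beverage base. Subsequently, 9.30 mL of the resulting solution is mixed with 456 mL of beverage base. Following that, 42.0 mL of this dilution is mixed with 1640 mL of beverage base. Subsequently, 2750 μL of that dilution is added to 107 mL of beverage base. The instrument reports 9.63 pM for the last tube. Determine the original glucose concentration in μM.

231 μM

Overall dilution factor = 25 × 12 × 50.03 × 40.05 × 39.91 = 2.40 × 10⁷.
Original = 9.63 pM × 2.40 × 10⁷ = 2.31 × 10⁸ pM = 231 μM.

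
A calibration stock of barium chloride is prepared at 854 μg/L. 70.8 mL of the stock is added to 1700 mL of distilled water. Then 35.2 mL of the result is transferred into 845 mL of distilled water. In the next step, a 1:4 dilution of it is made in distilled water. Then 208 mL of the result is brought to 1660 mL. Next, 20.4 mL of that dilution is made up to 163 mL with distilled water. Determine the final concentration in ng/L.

Overall dilution factor = 25.01 × 25.01 × 4 × 7.981 × 7.990 = 1.60 × 10⁵.
854 μg/L / 1.60 × 10⁵ = 5.35 × 10⁻³ μg/L = 5.35 ng/L.

5.35 ng/L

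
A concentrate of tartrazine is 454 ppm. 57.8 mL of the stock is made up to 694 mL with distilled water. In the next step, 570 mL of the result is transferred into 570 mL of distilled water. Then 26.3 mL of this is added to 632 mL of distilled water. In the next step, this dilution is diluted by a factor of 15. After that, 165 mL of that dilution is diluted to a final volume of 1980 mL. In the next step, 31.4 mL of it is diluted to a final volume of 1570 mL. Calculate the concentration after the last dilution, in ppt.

Overall dilution factor = 12.01 × 2 × 25.03 × 15 × 12 × 50 = 5.41 × 10⁶.
454 ppm / 5.41 × 10⁶ = 8.39 × 10⁻⁵ ppm = 83.9 ppt.

83.9 ppt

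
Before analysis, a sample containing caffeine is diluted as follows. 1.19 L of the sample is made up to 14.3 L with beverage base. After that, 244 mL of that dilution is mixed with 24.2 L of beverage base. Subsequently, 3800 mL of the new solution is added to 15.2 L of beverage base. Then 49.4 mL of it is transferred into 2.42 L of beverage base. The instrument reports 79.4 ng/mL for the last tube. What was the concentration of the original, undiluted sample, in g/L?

23.9 g/L

Overall dilution factor = 12.02 × 100.2 × 5 × 49.99 = 3.01 × 10⁵.
Original = 79.4 ng/mL × 3.01 × 10⁵ = 2.39 × 10⁷ ng/mL = 23.9 g/L.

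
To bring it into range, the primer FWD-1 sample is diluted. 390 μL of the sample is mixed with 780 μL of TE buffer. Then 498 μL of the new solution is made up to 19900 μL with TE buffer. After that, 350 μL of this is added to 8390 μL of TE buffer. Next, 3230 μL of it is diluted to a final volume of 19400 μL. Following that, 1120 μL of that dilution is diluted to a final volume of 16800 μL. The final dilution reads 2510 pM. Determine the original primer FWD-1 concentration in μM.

677 μM

Overall dilution factor = 3 × 39.96 × 24.97 × 6.006 × 15 = 2.70 × 10⁵.
Original = 2510 pM × 2.70 × 10⁵ = 6.77 × 10⁸ pM = 677 μM.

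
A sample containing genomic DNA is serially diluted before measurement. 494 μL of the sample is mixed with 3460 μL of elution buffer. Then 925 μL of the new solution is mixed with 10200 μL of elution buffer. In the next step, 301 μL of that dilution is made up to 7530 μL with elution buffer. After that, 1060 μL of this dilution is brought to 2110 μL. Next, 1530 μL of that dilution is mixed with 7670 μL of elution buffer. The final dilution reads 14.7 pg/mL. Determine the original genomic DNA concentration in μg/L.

Overall dilution factor = 8.004 × 12.03 × 25.02 × 1.991 × 6.013 = 2.88 × 10⁴.
Original = 14.7 pg/mL × 2.88 × 10⁴ = 4.24 × 10⁵ pg/mL = 424 μg/L.

424 μg/L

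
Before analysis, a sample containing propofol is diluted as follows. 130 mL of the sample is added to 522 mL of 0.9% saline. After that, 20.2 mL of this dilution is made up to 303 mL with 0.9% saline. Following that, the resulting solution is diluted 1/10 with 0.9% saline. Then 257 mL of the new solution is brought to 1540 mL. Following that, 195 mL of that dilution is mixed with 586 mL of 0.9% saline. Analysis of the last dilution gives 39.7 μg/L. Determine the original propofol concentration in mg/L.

717 mg/L

Overall dilution factor = 5.015 × 15 × 10 × 5.992 × 4.005 = 1.81 × 10⁴.
Original = 39.7 μg/L × 1.81 × 10⁴ = 7.17 × 10⁵ μg/L = 717 mg/L.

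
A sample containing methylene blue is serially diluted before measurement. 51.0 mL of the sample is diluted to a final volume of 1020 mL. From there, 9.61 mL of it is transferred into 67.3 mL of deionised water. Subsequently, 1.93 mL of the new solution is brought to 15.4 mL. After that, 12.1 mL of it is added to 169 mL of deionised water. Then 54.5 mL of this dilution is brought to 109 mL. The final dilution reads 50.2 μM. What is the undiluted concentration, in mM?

Overall dilution factor = 20 × 8.003 × 7.979 × 14.97 × 2 = 3.82 × 10⁴.
Original = 50.2 μM × 3.82 × 10⁴ = 1.92 × 10⁶ μM = 1920 mM.

1920 mM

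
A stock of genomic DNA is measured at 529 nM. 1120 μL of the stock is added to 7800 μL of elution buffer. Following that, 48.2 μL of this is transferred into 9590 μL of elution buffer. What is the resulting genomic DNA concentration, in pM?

332 pM

Overall dilution factor = 7.964 × 200.0 = 1593.
529 nM / 1593 = 0.332 nM = 332 pM.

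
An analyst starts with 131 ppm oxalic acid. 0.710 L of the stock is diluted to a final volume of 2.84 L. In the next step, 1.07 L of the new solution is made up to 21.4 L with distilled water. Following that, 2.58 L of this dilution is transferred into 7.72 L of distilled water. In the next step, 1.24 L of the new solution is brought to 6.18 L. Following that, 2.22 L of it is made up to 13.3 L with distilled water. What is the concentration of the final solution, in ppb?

13.7 ppb

Overall dilution factor = 4 × 20 × 3.992 × 4.984 × 5.991 = 9536.
131 ppm / 9536 = 0.0137 ppm = 13.7 ppb.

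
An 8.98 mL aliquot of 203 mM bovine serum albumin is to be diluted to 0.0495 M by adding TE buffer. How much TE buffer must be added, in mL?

0.0495 M = 49.5 mM.
V₂ = C₁V₁/C₂ = 203 × 8.98 / 49.5 = 36.8 mL.
Diluent to add = V₂ − V₁ = 36.8 − 8.98 = 27.8 mL.

27.8 mL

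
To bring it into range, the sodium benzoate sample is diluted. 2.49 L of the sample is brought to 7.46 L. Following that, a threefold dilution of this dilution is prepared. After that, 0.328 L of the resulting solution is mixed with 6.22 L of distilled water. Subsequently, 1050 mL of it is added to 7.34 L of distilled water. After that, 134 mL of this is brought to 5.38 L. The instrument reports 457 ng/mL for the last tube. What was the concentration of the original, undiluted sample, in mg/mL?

26.3 mg/mL

Overall dilution factor = 2.996 × 3 × 19.96 × 7.990 × 40.15 = 5.76 × 10⁴.
Original = 457 ng/mL × 5.76 × 10⁴ = 2.63 × 10⁷ ng/mL = 26.3 mg/mL.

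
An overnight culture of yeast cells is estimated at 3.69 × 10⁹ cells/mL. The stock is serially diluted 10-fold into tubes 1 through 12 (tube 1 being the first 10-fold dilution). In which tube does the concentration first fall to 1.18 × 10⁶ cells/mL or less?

Tube n has concentration 3.69 × 10⁹ cells/mL / 10ⁿ.
Need 10ⁿ ≥ 3.69 × 10⁹ cells/mL / 1.18 × 10⁶ cells/mL = 3127, so n ≥ 3.50.
First such tube: n = 4.

tube 4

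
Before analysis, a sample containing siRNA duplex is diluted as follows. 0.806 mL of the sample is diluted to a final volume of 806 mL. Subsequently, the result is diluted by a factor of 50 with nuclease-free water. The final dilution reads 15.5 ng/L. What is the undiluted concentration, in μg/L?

775 μg/L

Overall dilution factor = 1000 × 50 = 5.00 × 10⁴.
Original = 15.5 ng/L × 5.00 × 10⁴ = 7.75 × 10⁵ ng/L = 775 μg/L.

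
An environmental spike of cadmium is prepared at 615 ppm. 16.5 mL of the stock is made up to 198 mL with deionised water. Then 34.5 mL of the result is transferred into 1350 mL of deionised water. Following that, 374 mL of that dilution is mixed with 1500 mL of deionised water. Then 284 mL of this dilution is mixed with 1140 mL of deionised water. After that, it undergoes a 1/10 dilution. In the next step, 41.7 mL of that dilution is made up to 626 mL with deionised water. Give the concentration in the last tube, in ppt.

Overall dilution factor = 12 × 40.13 × 5.011 × 5.014 × 10 × 15.01 = 1.82 × 10⁶.
615 ppm / 1.82 × 10⁶ = 3.39 × 10⁻⁴ ppm = 339 ppt.

339 ppt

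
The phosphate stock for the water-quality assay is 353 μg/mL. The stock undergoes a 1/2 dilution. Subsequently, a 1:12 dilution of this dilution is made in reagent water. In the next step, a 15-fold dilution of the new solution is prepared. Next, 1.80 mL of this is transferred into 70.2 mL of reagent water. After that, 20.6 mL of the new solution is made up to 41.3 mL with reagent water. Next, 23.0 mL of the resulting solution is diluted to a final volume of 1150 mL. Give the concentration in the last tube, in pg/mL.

Overall dilution factor = 2 × 12 × 15 × 40 × 2.005 × 50 = 1.44 × 10⁶.
353 μg/mL / 1.44 × 10⁶ = 2.45 × 10⁻⁴ μg/mL = 245 pg/mL.

245 pg/mL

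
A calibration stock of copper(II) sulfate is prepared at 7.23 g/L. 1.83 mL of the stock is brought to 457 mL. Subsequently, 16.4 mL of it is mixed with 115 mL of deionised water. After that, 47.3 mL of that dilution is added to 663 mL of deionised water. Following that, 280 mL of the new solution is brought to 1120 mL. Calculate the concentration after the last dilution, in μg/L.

Overall dilution factor = 249.7 × 8.012 × 15.02 × 4 = 1.20 × 10⁵.
7.23 g/L / 1.20 × 10⁵ = 6.02 × 10⁻⁵ g/L = 60.2 μg/L.

60.2 μg/L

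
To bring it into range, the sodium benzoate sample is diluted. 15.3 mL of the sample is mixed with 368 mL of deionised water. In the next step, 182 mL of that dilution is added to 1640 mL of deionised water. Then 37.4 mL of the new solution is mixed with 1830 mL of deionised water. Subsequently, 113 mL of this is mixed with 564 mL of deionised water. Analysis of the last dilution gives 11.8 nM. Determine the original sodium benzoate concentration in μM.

Overall dilution factor = 25.05 × 10.01 × 49.93 × 5.991 = 7.50 × 10⁴.
Original = 11.8 nM × 7.50 × 10⁴ = 8.85 × 10⁵ nM = 885 μM.

885 μM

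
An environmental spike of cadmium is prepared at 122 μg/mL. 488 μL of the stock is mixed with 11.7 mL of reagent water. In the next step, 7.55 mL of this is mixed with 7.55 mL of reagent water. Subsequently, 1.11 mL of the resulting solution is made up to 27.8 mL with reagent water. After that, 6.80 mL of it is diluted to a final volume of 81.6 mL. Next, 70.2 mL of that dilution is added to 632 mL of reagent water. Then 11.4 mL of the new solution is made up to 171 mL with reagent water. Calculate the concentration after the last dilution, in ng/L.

54.2 ng/L

Overall dilution factor = 24.98 × 2 × 25.05 × 12 × 10.00 × 15 = 2.25 × 10⁶.
122 μg/mL / 2.25 × 10⁶ = 5.42 × 10⁻⁵ μg/mL = 54.2 ng/L.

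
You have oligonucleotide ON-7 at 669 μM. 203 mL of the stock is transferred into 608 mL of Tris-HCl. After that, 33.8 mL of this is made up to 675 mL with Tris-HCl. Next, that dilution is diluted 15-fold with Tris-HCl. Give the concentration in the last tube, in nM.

Overall dilution factor = 3.995 × 19.97 × 15 = 1197.
669 μM / 1197 = 0.559 μM = 559 nM.

559 nM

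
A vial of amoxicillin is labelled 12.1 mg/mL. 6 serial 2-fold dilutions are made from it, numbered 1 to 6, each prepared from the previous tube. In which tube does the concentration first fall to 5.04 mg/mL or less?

Tube n has concentration 12.1 mg/mL / 2ⁿ.
Need 2ⁿ ≥ 12.1 mg/mL / 5.04 mg/mL = 2.40, so n ≥ 1.26.
First such tube: n = 2.

tube 2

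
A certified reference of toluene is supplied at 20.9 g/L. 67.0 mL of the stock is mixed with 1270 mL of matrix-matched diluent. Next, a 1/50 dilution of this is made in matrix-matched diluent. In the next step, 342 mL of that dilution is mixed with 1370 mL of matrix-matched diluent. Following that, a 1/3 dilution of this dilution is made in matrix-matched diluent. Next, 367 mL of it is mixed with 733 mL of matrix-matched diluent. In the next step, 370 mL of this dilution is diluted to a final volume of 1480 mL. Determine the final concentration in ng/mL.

Overall dilution factor = 19.96 × 50 × 5.006 × 3 × 2.997 × 4 = 1.80 × 10⁵.
20.9 g/L / 1.80 × 10⁵ = 1.16 × 10⁻⁴ g/L = 116 ng/mL.

116 ng/mL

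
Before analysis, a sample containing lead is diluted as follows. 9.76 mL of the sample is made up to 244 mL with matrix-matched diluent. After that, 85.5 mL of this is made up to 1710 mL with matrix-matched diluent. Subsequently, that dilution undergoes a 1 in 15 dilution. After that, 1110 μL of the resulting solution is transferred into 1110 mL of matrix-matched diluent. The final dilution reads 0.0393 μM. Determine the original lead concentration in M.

Overall dilution factor = 25 × 20 × 15 × 1001 = 7.51 × 10⁶.
Original = 0.0393 μM × 7.51 × 10⁶ = 2.95 × 10⁵ μM = 0.295 M.

0.295 M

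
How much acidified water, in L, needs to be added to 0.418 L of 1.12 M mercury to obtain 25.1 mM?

25.1 mM = 0.0251 M.
V₂ = C₁V₁/C₂ = 1.12 × 0.418 / 0.0251 = 18.7 L.
Diluent to add = V₂ − V₁ = 18.7 − 0.418 = 18.2 L.

18.2 L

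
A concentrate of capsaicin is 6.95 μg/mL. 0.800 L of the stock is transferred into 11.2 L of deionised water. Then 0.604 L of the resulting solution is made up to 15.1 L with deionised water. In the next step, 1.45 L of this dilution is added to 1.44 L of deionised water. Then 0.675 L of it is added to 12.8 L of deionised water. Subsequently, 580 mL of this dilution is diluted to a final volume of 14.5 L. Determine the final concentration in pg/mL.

18.6 pg/mL

Overall dilution factor = 15 × 25 × 1.993 × 19.96 × 25 = 3.73 × 10⁵.
6.95 μg/mL / 3.73 × 10⁵ = 1.86 × 10⁻⁵ μg/mL = 18.6 pg/mL.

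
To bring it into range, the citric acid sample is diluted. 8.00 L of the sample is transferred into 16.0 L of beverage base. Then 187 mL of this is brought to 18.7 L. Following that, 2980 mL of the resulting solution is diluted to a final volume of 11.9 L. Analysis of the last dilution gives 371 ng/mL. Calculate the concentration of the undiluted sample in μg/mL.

444 μg/mL

Overall dilution factor = 3 × 100 × 3.993 = 1198.
Original = 371 ng/mL × 1198 = 4.44 × 10⁵ ng/mL = 444 μg/mL.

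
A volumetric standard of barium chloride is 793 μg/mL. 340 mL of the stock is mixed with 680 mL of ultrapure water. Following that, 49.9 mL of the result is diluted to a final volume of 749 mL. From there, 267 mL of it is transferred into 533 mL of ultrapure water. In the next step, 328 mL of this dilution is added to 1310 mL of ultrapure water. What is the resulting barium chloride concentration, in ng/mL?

Overall dilution factor = 3 × 15.01 × 2.996 × 4.994 = 674.
793 μg/mL / 674 = 1.18 μg/mL = 1180 ng/mL.

1180 ng/mL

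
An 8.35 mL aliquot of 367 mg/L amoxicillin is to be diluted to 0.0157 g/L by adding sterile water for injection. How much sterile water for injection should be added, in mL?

0.0157 g/L = 15.7 mg/L.
V₂ = C₁V₁/C₂ = 367 × 8.35 / 15.7 = 195 mL.
Diluent to add = V₂ − V₁ = 195 − 8.35 = 187 mL.

187 mL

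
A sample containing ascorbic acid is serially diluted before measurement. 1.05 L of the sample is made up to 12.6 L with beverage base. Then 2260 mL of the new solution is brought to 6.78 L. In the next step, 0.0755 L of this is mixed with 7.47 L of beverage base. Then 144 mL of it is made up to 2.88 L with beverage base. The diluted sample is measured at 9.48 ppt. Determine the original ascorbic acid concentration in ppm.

0.682 ppm

Overall dilution factor = 12 × 3 × 99.94 × 20 = 7.20 × 10⁴.
Original = 9.48 ppt × 7.20 × 10⁴ = 6.82 × 10⁵ ppt = 0.682 ppm.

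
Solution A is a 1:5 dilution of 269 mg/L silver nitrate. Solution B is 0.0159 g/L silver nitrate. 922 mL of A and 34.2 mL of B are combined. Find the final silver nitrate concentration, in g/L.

0.0524 g/L

C_A = 269 mg/L / 5 = 53.8 mg/L.
C_B = 0.0159 g/L = 15.9 mg/L.
C_mix = (C_A·V_A + C_B·V_B)/(V_A + V_B) = (53.8×922 + 15.9×34.2) / 956.2 = 52.4 mg/L = 0.0524 g/L.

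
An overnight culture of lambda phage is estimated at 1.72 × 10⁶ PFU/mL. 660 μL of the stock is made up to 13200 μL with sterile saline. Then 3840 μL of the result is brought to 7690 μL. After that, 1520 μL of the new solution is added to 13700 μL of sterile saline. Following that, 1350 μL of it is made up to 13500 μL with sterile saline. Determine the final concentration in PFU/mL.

Overall dilution factor = 20 × 2.003 × 10.01 × 10 = 4010.
1.72 × 10⁶ PFU/mL / 4010 = 429 PFU/mL.

429 PFU/mL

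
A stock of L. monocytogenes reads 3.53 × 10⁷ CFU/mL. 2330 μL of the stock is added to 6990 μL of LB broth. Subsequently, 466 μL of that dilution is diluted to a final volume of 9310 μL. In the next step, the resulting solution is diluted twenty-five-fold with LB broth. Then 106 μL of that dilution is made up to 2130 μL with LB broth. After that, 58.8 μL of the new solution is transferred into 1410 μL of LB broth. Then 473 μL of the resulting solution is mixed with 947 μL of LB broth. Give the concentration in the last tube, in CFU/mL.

Overall dilution factor = 4 × 19.98 × 25 × 20.09 × 24.98 × 3.002 = 3.01 × 10⁶.
3.53 × 10⁷ CFU/mL / 3.01 × 10⁶ = 11.7 CFU/mL.

11.7 CFU/mL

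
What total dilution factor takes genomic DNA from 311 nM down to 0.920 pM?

3.38 × 10⁵

Factor = C₀/C_target = 311 nM / 0.920 pM = 3.38 × 10⁵.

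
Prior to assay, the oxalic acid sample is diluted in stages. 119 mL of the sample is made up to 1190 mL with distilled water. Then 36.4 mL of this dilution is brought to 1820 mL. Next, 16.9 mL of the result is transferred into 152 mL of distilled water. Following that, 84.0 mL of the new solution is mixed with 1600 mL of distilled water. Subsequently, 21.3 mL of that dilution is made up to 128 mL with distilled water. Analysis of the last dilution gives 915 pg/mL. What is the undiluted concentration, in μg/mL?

551 μg/mL

Overall dilution factor = 10 × 50 × 9.994 × 20.05 × 6.009 = 6.02 × 10⁵.
Original = 915 pg/mL × 6.02 × 10⁵ = 5.51 × 10⁸ pg/mL = 551 μg/mL.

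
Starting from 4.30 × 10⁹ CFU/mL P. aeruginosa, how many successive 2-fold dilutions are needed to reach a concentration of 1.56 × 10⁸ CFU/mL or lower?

5

Need 2ⁿ ≥ 27.6, so n ≥ log(27.6)/log(2) = 4.78.
Minimum whole steps: n = 5.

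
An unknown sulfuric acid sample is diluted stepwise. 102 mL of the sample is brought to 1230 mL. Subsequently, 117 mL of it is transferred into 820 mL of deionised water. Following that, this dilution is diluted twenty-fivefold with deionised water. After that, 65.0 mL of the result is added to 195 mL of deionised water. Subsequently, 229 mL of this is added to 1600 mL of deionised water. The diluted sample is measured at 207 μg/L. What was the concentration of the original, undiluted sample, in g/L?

16.0 g/L

Overall dilution factor = 12.06 × 8.009 × 25 × 4 × 7.987 = 7.71 × 10⁴.
Original = 207 μg/L × 7.71 × 10⁴ = 1.60 × 10⁷ μg/L = 16.0 g/L.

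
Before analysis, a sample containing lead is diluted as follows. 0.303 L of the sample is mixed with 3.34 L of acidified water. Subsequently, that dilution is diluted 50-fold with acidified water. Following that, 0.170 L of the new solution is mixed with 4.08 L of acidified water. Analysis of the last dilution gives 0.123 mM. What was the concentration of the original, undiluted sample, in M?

1.85 M

Overall dilution factor = 12.02 × 50 × 25 = 1.50 × 10⁴.
Original = 0.123 mM × 1.50 × 10⁴ = 1849 mM = 1.85 M.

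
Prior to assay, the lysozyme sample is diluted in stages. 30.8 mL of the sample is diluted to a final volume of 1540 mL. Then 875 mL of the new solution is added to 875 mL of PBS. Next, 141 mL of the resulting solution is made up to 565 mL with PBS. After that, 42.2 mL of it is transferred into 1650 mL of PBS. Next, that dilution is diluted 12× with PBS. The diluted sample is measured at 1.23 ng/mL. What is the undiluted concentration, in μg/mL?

Overall dilution factor = 50 × 2 × 4.007 × 40.10 × 12 = 1.93 × 10⁵.
Original = 1.23 ng/mL × 1.93 × 10⁵ = 2.37 × 10⁵ ng/mL = 237 μg/mL.

237 μg/mL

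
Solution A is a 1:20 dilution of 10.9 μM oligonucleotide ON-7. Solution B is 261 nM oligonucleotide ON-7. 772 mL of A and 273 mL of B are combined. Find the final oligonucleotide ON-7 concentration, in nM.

C_A = 10.9 μM / 20 = 0.545 μM.
C_B = 261 nM = 0.261 μM.
C_mix = (C_A·V_A + C_B·V_B)/(V_A + V_B) = (0.545×772 + 0.261×273) / 1045 = 0.471 μM = 471 nM.

471 nM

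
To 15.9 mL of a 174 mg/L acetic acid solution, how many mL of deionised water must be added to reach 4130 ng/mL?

654 mL

4130 ng/mL = 4.13 mg/L.
V₂ = C₁V₁/C₂ = 174 × 15.9 / 4.13 = 670 mL.
Diluent to add = V₂ − V₁ = 670 − 15.9 = 654 mL.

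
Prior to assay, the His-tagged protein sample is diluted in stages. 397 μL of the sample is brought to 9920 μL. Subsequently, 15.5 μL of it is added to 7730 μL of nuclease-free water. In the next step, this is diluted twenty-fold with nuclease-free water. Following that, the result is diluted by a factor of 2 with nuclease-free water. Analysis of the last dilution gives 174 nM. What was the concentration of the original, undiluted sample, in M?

0.0869 M

Overall dilution factor = 24.99 × 499.7 × 20 × 2 = 4.99 × 10⁵.
Original = 174 nM × 4.99 × 10⁵ = 8.69 × 10⁷ nM = 0.0869 M.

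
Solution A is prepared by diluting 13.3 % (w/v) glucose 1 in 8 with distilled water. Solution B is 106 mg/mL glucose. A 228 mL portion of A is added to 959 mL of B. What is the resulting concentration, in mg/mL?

C_A = 13.3 % (w/v) / 8 = 1.66 % (w/v).
C_B = 106 mg/mL = 10.6 % (w/v).
C_mix = (C_A·V_A + C_B·V_B)/(V_A + V_B) = (1.66×228 + 10.6×959) / 1187 = 8.88 % (w/v) = 88.8 mg/mL.

88.8 mg/mL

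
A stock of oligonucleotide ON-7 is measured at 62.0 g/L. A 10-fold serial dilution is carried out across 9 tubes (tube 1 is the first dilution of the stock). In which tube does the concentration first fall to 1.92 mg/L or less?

Tube n has concentration 62.0 g/L / 10ⁿ.
Need 10ⁿ ≥ 62.0 g/L / 1.92 mg/L = 3.23 × 10⁴, so n ≥ 4.51.
First such tube: n = 5.

tube 5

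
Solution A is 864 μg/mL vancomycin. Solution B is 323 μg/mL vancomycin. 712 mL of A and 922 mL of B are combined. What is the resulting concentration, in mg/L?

C_mix = (C_A·V_A + C_B·V_B)/(V_A + V_B) = (864×712 + 323×922) / 1634 = 559 μg/mL = 559 mg/L.

559 mg/L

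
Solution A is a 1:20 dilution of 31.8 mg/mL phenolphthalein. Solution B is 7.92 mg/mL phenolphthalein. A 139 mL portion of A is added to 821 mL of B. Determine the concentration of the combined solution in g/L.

C_A = 31.8 mg/mL / 20 = 1.59 mg/mL.
C_mix = (C_A·V_A + C_B·V_B)/(V_A + V_B) = (1.59×139 + 7.92×821) / 960.0 = 7.00 mg/mL = 7.00 g/L.

7.00 g/L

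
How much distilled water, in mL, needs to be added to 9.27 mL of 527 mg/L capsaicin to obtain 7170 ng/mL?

7170 ng/mL = 7.17 mg/L.
V₂ = C₁V₁/C₂ = 527 × 9.27 / 7.17 = 681 mL.
Diluent to add = V₂ − V₁ = 681 − 9.27 = 672 mL.

672 mL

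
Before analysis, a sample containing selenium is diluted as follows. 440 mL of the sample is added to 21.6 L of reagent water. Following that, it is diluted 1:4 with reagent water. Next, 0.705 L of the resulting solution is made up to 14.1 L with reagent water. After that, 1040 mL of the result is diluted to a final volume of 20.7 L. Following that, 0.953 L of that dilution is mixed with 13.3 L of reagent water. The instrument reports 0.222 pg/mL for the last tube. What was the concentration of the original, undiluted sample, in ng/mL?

265 ng/mL

Overall dilution factor = 50.09 × 4 × 20 × 19.90 × 14.96 = 1.19 × 10⁶.
Original = 0.222 pg/mL × 1.19 × 10⁶ = 2.65 × 10⁵ pg/mL = 265 ng/mL.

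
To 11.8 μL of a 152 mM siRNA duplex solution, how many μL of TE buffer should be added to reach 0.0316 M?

45.0 μL

0.0316 M = 31.6 mM.
V₂ = C₁V₁/C₂ = 152 × 11.8 / 31.6 = 56.8 μL.
Diluent to add = V₂ − V₁ = 56.8 − 11.8 = 45.0 μL.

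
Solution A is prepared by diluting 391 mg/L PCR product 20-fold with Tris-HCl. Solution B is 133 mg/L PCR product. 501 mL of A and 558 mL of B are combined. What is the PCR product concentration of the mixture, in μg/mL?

79.3 μg/mL

C_A = 391 mg/L / 20 = 19.6 mg/L.
C_mix = (C_A·V_A + C_B·V_B)/(V_A + V_B) = (19.6×501 + 133×558) / 1059 = 79.3 mg/L = 79.3 μg/mL.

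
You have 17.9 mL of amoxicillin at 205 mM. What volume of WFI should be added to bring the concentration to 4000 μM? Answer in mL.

4000 μM = 4.00 mM.
V₂ = C₁V₁/C₂ = 205 × 17.9 / 4.00 = 917 mL.
Diluent to add = V₂ − V₁ = 917 − 17.9 = 899 mL.

899 mL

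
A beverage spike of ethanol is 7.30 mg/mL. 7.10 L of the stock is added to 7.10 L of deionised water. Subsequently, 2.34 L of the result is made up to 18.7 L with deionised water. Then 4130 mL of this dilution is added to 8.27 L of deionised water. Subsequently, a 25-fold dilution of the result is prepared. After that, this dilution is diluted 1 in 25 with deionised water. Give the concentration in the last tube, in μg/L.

243 μg/L

Overall dilution factor = 2 × 7.991 × 3.002 × 25 × 25 = 3.00 × 10⁴.
7.30 mg/mL / 3.00 × 10⁴ = 2.43 × 10⁻⁴ mg/mL = 243 μg/L.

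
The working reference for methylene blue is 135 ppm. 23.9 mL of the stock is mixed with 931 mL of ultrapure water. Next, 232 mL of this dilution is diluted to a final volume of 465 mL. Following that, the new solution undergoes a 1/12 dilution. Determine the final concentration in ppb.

140 ppb

Overall dilution factor = 39.95 × 2.004 × 12 = 961.
135 ppm / 961 = 0.140 ppm = 140 ppb.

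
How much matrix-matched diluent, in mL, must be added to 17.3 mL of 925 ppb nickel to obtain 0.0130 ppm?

1210 mL

0.0130 ppm = 13.0 ppb.
V₂ = C₁V₁/C₂ = 925 × 17.3 / 13.0 = 1231 mL.
Diluent to add = V₂ − V₁ = 1231 − 17.3 = 1210 mL.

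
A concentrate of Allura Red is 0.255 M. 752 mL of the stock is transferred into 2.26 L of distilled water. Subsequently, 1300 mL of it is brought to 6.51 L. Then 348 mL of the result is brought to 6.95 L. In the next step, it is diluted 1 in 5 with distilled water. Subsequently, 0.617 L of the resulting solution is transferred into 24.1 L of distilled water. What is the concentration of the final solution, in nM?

3180 nM

Overall dilution factor = 4.005 × 5.008 × 19.97 × 5 × 40.06 = 8.02 × 10⁴.
0.255 M / 8.02 × 10⁴ = 3.18 × 10⁻⁶ M = 3180 nM.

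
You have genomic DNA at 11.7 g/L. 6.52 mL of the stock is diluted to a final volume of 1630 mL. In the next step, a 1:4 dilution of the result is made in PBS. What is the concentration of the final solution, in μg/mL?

Overall dilution factor = 250 × 4 = 1000.
11.7 g/L / 1000 = 0.0117 g/L = 11.7 μg/mL.

11.7 μg/mL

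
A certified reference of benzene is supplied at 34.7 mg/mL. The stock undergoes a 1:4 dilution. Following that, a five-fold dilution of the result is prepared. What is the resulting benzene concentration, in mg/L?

1740 mg/L

Overall dilution factor = 4 × 5 = 20.0.
34.7 mg/mL / 20.0 = 1.74 mg/mL = 1740 mg/L.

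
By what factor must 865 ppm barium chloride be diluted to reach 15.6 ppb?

5.54 × 10⁴

Factor = C₀/C_target = 865 ppm / 15.6 ppb = 5.54 × 10⁴.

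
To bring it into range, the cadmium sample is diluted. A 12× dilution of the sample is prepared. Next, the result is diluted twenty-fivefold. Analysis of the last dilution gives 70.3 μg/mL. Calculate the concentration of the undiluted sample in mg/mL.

21.1 mg/mL

Overall dilution factor = 12 × 25 = 300.
Original = 70.3 μg/mL × 300 = 2.11 × 10⁴ μg/mL = 21.1 mg/mL.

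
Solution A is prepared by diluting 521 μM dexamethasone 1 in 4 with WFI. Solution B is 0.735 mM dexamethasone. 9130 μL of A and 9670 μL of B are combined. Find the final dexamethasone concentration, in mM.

0.441 mM

C_A = 521 μM / 4 = 130 μM.
C_B = 0.735 mM = 735 μM.
C_mix = (C_A·V_A + C_B·V_B)/(V_A + V_B) = (130×9130 + 735×9670) / 18800 = 441 μM = 0.441 mM.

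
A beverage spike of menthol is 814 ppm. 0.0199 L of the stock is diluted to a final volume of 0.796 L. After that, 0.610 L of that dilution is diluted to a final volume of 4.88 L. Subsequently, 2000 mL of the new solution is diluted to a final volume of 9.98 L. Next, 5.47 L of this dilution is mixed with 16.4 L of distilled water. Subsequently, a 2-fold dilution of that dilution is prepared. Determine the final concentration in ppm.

Overall dilution factor = 40 × 8 × 4.990 × 3.998 × 2 = 1.28 × 10⁴.
814 ppm / 1.28 × 10⁴ = 0.0638 ppm.

0.0638 ppm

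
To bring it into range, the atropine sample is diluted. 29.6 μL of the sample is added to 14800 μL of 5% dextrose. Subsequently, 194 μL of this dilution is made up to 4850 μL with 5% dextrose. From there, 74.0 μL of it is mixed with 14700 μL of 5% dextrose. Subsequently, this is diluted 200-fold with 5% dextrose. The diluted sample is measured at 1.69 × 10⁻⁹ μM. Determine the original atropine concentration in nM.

Overall dilution factor = 501 × 25 × 199.6 × 200 = 5.00 × 10⁸.
Original = 1.69 × 10⁻⁹ μM × 5.00 × 10⁸ = 0.845 μM = 845 nM.

845 nM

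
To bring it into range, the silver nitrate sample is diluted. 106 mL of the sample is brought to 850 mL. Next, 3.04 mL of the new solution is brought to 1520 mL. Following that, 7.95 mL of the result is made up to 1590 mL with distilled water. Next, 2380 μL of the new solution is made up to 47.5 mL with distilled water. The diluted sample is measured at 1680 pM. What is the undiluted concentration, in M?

0.0269 M

Overall dilution factor = 8.019 × 500 × 200 × 19.96 = 1.60 × 10⁷.
Original = 1680 pM × 1.60 × 10⁷ = 2.69 × 10¹⁰ pM = 0.0269 M.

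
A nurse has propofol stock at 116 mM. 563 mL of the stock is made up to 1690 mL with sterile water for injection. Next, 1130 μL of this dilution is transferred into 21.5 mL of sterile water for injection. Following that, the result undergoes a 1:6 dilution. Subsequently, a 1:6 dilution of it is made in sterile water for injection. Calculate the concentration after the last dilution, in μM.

Overall dilution factor = 3.002 × 20.03 × 6 × 6 = 2164.
116 mM / 2164 = 0.0536 mM = 53.6 μM.

53.6 μM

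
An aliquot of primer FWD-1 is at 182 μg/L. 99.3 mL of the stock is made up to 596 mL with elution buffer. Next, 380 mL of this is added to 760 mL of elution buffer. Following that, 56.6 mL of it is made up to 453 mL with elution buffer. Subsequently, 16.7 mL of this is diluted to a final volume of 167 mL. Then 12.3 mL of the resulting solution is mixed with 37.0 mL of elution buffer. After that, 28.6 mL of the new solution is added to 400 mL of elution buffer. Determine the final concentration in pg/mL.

2.10 pg/mL

Overall dilution factor = 6.002 × 3 × 8.004 × 10 × 4.008 × 14.99 = 8.66 × 10⁴.
182 μg/L / 8.66 × 10⁴ = 2.10 × 10⁻³ μg/L = 2.10 pg/mL.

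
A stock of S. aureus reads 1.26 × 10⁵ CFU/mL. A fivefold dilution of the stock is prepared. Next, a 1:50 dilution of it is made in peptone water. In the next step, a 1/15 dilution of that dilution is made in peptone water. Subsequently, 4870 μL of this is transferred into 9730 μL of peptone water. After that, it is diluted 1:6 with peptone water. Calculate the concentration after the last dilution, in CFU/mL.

1.87 CFU/mL

Overall dilution factor = 5 × 50 × 15 × 2.998 × 6 = 6.75 × 10⁴.
1.26 × 10⁵ CFU/mL / 6.75 × 10⁴ = 1.87 CFU/mL.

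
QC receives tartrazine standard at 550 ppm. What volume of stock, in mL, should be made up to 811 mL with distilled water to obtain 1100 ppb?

1.62 mL

1100 ppb = 1.10 ppm.
V₁ = C₂V₂/C₁ = 1.10 × 811 / 550 = 1.62 mL.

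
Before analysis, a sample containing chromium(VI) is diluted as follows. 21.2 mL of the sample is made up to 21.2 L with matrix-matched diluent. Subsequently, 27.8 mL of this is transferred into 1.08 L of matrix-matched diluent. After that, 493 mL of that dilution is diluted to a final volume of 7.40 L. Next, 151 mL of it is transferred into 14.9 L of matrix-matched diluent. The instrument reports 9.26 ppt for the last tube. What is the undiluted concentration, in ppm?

Overall dilution factor = 1000 × 39.85 × 15.01 × 99.68 = 5.96 × 10⁷.
Original = 9.26 ppt × 5.96 × 10⁷ = 5.52 × 10⁸ ppt = 552 ppm.

552 ppm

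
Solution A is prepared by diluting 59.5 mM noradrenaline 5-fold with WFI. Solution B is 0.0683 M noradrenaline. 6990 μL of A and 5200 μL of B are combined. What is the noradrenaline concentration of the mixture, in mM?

C_A = 59.5 mM / 5 = 11.9 mM.
C_B = 0.0683 M = 68.3 mM.
C_mix = (C_A·V_A + C_B·V_B)/(V_A + V_B) = (11.9×6990 + 68.3×5200) / 12190 = 36.0 mM.

36.0 mM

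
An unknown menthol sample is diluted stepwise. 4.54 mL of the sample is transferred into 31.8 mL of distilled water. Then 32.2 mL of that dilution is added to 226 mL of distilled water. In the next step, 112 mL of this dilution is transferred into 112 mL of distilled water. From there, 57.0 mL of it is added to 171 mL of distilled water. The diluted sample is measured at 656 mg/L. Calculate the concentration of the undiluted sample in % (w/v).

33.7 % (w/v)

Overall dilution factor = 8.004 × 8.019 × 2 × 4 = 513.
Original = 656 mg/L × 513 = 3.37 × 10⁵ mg/L = 33.7 % (w/v).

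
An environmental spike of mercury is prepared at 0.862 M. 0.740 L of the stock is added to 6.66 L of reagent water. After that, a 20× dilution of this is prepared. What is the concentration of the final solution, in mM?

Overall dilution factor = 10 × 20 = 200.
0.862 M / 200 = 4.31 × 10⁻³ M = 4.31 mM.

4.31 mM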